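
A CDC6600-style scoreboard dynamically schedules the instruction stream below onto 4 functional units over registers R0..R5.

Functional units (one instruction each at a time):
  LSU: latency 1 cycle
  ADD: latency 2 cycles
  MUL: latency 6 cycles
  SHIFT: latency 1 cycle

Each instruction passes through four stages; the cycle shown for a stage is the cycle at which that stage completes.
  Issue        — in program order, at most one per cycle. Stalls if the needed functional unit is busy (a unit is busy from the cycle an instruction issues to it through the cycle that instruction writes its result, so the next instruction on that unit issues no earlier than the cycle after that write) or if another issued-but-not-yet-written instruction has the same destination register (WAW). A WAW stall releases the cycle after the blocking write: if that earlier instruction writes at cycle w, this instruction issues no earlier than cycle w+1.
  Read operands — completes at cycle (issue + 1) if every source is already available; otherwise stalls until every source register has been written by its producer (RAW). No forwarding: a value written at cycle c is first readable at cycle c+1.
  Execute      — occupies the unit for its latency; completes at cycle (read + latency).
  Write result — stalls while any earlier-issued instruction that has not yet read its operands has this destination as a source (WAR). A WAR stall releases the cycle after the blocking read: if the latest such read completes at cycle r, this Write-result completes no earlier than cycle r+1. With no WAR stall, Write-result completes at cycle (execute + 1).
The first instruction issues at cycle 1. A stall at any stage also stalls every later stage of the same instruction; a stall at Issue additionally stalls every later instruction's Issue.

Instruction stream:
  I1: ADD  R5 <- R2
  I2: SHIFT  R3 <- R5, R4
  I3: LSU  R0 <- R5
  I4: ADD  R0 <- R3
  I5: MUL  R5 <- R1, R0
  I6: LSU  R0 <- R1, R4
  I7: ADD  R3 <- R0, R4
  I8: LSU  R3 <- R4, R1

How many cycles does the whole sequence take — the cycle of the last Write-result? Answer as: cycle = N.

t=1  I1 dispatched to ADD
t=2  I1 operands ready · I2 dispatched to SHIFT
t=3  I3 dispatched to LSU
t=4  I1 complete
t=5  R5←I1
t=6  I2 operands ready · I3 operands ready
t=7  I2 complete · I3 complete
t=8  R3←I2 · R0←I3
t=9  I4 dispatched to ADD
t=10  I4 operands ready · I5 dispatched to MUL
t=12  I4 complete
t=13  R0←I4
t=14  I5 operands ready · I6 dispatched to LSU
t=15  I6 operands ready · I7 dispatched to ADD
t=16  I6 complete
t=17  R0←I6
t=18  I7 operands ready
t=20  I5 complete · I7 complete
t=21  R5←I5 · R3←I7
t=22  I8 dispatched to LSU
t=23  I8 operands ready
t=24  I8 complete
t=25  R3←I8

cycle = 25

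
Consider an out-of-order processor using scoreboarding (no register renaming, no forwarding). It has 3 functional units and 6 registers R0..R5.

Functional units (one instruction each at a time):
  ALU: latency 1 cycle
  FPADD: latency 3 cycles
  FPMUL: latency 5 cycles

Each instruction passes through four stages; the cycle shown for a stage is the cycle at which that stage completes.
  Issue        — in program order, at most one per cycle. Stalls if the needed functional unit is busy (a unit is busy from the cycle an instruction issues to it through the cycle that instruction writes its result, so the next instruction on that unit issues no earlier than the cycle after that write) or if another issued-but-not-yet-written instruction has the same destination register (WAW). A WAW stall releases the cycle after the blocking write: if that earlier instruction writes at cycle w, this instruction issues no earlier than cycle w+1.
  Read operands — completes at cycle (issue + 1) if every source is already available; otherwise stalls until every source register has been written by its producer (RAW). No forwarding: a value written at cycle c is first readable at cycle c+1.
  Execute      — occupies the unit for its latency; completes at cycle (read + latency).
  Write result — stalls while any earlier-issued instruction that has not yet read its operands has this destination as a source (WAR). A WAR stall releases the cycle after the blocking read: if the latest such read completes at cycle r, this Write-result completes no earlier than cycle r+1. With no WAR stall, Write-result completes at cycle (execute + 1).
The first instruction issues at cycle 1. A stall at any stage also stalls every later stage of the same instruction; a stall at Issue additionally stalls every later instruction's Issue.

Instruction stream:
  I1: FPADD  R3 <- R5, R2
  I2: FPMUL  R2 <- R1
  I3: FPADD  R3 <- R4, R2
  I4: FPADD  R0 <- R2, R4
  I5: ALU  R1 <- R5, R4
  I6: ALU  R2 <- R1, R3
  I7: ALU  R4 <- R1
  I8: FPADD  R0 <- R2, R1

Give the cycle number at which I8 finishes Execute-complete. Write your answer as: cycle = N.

cycle = 29

t=1  issue I1 (FPADD)
t=2  I1 read-ops, issue I2 (FPMUL)
t=3  I2 read-ops
t=5  I1 finished on FPADD
t=6  I1→R3
t=7  issue I3 (FPADD)
t=8  I2 finished on FPMUL
t=9  I2→R2
t=10  I3 read-ops
t=13  I3 finished on FPADD
t=14  I3→R3
t=15  issue I4 (FPADD)
t=16  I4 read-ops, issue I5 (ALU)
t=17  I5 read-ops
t=18  I5 finished on ALU
t=19  I4 finished on FPADD, I5→R1
t=20  I4→R0, issue I6 (ALU)
t=21  I6 read-ops
t=22  I6 finished on ALU
t=23  I6→R2
t=24  issue I7 (ALU)
t=25  I7 read-ops, issue I8 (FPADD)
t=26  I7 finished on ALU, I8 read-ops
t=27  I7→R4
t=29  I8 finished on FPADD
t=30  I8→R0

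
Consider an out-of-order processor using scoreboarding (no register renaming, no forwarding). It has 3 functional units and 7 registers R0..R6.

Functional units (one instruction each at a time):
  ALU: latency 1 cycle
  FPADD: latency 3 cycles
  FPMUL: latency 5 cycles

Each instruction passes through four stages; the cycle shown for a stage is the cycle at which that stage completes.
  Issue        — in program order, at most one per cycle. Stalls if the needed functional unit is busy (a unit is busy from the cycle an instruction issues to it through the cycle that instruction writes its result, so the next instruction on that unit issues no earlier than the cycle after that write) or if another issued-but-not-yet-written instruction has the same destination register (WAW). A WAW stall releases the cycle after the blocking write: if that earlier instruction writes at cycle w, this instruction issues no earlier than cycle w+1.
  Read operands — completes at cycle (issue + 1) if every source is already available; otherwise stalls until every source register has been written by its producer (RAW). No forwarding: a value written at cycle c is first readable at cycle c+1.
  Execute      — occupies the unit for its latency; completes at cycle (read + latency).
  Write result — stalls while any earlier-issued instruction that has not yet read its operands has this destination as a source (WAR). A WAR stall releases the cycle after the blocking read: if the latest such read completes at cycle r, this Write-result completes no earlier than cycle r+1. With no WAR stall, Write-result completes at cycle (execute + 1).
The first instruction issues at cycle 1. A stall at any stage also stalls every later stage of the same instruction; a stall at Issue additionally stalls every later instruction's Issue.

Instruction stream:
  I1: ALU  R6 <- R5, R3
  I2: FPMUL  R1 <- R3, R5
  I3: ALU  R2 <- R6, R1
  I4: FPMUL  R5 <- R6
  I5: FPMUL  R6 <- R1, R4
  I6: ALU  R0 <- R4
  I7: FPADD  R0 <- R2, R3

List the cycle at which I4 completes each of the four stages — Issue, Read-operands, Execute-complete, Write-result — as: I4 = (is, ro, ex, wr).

t=1  I1 issues→ALU
t=2  I1 reads, I2 issues→FPMUL
t=3  I1 exec-done, I2 reads
t=4  I1 writes R6
t=5  I3 issues→ALU
t=8  I2 exec-done
t=9  I2 writes R1
t=10  I3 reads, I4 issues→FPMUL
t=11  I3 exec-done, I4 reads
t=12  I3 writes R2
t=16  I4 exec-done
t=17  I4 writes R5
t=18  I5 issues→FPMUL
t=19  I5 reads, I6 issues→ALU
t=20  I6 reads
t=21  I6 exec-done
t=22  I6 writes R0
t=23  I7 issues→FPADD
t=24  I5 exec-done, I7 reads
t=25  I5 writes R6
t=27  I7 exec-done
t=28  I7 writes R0

I4 = (10, 11, 16, 17)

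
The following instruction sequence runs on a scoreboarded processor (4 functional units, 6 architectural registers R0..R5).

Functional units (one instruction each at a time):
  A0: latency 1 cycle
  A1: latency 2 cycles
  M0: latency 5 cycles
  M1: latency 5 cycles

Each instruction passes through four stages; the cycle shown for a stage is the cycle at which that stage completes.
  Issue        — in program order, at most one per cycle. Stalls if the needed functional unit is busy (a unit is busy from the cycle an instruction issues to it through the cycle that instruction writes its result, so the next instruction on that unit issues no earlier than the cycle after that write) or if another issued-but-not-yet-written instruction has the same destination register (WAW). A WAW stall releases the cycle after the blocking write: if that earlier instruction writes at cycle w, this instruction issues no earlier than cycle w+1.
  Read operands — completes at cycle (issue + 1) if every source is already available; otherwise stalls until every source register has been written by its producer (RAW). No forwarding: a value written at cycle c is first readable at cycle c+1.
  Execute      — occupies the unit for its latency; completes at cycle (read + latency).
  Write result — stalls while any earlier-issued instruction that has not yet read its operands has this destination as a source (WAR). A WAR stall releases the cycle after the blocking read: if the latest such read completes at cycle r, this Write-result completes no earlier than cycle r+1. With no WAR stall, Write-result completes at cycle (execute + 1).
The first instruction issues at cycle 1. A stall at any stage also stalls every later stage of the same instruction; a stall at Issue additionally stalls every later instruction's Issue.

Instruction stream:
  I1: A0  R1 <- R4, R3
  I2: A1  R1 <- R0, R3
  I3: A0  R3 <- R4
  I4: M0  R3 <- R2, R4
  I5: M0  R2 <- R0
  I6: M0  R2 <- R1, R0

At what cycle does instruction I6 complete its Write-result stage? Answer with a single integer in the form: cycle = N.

t=1  I1 issues→A0
t=2  I1 reads
t=3  I1 exec-done
t=4  I1 writes R1
t=5  I2 issues→A1
t=6  I2 reads · I3 issues→A0
t=7  I3 reads
t=8  I2 exec-done · I3 exec-done
t=9  I2 writes R1 · I3 writes R3
t=10  I4 issues→M0
t=11  I4 reads
t=16  I4 exec-done
t=17  I4 writes R3
t=18  I5 issues→M0
t=19  I5 reads
t=24  I5 exec-done
t=25  I5 writes R2
t=26  I6 issues→M0
t=27  I6 reads
t=32  I6 exec-done
t=33  I6 writes R2

cycle = 33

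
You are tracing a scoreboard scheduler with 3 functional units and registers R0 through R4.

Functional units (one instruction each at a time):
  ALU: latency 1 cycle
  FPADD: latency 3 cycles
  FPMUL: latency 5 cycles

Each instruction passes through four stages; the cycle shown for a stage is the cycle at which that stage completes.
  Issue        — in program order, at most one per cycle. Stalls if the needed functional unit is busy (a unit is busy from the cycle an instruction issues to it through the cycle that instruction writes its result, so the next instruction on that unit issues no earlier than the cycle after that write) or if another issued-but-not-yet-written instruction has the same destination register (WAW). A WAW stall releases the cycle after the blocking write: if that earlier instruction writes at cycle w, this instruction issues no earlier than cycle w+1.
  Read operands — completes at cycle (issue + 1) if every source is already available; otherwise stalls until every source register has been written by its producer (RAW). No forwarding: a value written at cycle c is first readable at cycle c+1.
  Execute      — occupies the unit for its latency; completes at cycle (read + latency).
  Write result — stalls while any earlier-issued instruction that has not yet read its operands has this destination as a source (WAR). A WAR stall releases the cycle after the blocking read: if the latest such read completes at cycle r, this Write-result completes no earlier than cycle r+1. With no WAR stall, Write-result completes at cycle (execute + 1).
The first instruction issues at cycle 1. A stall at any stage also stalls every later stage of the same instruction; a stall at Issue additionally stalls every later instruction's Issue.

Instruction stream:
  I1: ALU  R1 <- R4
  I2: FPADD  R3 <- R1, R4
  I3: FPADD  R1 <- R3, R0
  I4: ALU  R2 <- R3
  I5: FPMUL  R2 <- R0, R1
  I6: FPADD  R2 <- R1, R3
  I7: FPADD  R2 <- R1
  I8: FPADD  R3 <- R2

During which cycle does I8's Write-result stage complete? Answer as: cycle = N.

cycle 1: I1→ALU
cycle 2: I1 RO · I2→FPADD
cycle 3: I1 EX
cycle 4: I1 WR R1
cycle 5: I2 RO
cycle 8: I2 EX
cycle 9: I2 WR R3
cycle 10: I3→FPADD
cycle 11: I3 RO · I4→ALU
cycle 12: I4 RO
cycle 13: I4 EX
cycle 14: I3 EX · I4 WR R2
cycle 15: I3 WR R1 · I5→FPMUL
cycle 16: I5 RO
cycle 21: I5 EX
cycle 22: I5 WR R2
cycle 23: I6→FPADD
cycle 24: I6 RO
cycle 27: I6 EX
cycle 28: I6 WR R2
cycle 29: I7→FPADD
cycle 30: I7 RO
cycle 33: I7 EX
cycle 34: I7 WR R2
cycle 35: I8→FPADD
cycle 36: I8 RO
cycle 39: I8 EX
cycle 40: I8 WR R3

cycle = 40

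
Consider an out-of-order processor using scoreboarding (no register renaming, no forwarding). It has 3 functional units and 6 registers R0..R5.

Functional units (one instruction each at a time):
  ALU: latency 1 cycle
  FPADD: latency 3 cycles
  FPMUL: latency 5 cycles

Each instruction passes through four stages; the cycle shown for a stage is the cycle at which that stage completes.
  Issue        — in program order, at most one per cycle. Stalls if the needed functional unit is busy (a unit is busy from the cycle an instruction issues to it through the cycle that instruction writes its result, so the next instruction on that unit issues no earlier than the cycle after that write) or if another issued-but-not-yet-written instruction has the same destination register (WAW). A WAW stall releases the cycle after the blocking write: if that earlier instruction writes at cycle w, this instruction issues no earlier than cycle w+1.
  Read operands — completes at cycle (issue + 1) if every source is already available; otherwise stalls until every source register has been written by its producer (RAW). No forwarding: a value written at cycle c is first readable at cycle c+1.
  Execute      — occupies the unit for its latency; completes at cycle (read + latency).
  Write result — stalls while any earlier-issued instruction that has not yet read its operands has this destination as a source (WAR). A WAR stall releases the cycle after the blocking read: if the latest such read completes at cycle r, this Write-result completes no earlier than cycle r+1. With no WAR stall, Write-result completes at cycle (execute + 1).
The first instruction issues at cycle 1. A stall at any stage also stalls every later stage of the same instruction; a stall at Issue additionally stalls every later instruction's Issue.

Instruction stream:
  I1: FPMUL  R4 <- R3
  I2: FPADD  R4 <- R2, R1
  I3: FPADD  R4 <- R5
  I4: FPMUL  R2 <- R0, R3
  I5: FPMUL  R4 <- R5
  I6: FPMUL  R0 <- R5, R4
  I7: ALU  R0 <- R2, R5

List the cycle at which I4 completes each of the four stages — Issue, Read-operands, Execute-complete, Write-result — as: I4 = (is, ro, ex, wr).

I4 = (16, 17, 22, 23)

cycle 1: I1→FPMUL
cycle 2: I1 RO
cycle 7: I1 EX
cycle 8: I1 WR R4
cycle 9: I2→FPADD
cycle 10: I2 RO
cycle 13: I2 EX
cycle 14: I2 WR R4
cycle 15: I3→FPADD
cycle 16: I3 RO | I4→FPMUL
cycle 17: I4 RO
cycle 19: I3 EX
cycle 20: I3 WR R4
cycle 22: I4 EX
cycle 23: I4 WR R2
cycle 24: I5→FPMUL
cycle 25: I5 RO
cycle 30: I5 EX
cycle 31: I5 WR R4
cycle 32: I6→FPMUL
cycle 33: I6 RO
cycle 38: I6 EX
cycle 39: I6 WR R0
cycle 40: I7→ALU
cycle 41: I7 RO
cycle 42: I7 EX
cycle 43: I7 WR R0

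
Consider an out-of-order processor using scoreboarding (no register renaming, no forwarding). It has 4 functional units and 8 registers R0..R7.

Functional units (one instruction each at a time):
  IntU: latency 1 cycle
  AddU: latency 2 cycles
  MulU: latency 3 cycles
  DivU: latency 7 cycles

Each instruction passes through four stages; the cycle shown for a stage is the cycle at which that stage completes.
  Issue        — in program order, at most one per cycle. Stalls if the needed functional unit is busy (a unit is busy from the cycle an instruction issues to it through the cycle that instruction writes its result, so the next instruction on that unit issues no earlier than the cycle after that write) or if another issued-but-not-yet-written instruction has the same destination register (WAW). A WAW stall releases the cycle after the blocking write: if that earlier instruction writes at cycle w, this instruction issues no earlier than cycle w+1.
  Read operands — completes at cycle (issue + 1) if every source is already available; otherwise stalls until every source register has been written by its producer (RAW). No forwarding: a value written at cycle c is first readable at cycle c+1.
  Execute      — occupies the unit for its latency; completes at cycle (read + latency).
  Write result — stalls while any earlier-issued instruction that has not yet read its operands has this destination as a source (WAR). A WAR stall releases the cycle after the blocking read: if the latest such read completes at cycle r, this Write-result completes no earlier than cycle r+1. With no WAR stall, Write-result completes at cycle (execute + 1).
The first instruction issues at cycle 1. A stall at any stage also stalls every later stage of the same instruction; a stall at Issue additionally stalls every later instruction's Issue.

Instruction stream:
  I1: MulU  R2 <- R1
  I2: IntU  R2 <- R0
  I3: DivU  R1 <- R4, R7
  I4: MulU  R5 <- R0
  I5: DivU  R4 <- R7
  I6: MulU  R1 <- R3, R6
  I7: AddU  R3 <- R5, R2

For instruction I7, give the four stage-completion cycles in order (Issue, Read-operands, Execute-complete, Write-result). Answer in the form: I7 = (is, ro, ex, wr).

c1: issue I1 (MulU)
c2: I1 read-ops
c5: I1 finished on MulU
c6: I1→R2
c7: issue I2 (IntU)
c8: I2 read-ops, issue I3 (DivU)
c9: I2 finished on IntU, I3 read-ops, issue I4 (MulU)
c10: I2→R2, I4 read-ops
c13: I4 finished on MulU
c14: I4→R5
c16: I3 finished on DivU
c17: I3→R1
c18: issue I5 (DivU)
c19: I5 read-ops, issue I6 (MulU)
c20: I6 read-ops, issue I7 (AddU)
c21: I7 read-ops
c23: I6 finished on MulU, I7 finished on AddU
c24: I6→R1, I7→R3
c26: I5 finished on DivU
c27: I5→R4

I7 = (20, 21, 23, 24)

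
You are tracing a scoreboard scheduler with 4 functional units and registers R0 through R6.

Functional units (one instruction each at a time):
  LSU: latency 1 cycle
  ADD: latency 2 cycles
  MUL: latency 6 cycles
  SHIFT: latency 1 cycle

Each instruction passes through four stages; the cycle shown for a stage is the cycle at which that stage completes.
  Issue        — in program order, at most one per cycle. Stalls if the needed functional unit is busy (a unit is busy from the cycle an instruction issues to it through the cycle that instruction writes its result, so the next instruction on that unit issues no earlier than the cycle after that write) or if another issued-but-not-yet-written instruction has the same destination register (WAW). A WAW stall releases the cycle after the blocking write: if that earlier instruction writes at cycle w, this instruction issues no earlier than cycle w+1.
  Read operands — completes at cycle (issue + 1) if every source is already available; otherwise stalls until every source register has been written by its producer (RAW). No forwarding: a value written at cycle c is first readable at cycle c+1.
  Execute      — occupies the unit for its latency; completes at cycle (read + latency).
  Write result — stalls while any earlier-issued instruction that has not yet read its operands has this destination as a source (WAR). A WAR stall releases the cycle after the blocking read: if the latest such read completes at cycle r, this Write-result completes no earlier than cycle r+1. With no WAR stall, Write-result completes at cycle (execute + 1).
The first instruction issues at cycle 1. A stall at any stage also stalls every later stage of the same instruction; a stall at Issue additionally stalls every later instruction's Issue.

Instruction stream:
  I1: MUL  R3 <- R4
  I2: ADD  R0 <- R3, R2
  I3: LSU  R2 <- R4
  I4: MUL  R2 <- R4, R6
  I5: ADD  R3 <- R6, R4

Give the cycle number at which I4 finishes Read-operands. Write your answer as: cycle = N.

cycle 1: I1 issues→MUL
cycle 2: I1 reads; I2 issues→ADD
cycle 3: I3 issues→LSU
cycle 4: I3 reads
cycle 5: I3 exec-done
cycle 8: I1 exec-done
cycle 9: I1 writes R3
cycle 10: I2 reads
cycle 11: I3 writes R2
cycle 12: I2 exec-done; I4 issues→MUL
cycle 13: I2 writes R0; I4 reads
cycle 14: I5 issues→ADD
cycle 15: I5 reads
cycle 17: I5 exec-done
cycle 18: I5 writes R3
cycle 19: I4 exec-done
cycle 20: I4 writes R2

cycle = 13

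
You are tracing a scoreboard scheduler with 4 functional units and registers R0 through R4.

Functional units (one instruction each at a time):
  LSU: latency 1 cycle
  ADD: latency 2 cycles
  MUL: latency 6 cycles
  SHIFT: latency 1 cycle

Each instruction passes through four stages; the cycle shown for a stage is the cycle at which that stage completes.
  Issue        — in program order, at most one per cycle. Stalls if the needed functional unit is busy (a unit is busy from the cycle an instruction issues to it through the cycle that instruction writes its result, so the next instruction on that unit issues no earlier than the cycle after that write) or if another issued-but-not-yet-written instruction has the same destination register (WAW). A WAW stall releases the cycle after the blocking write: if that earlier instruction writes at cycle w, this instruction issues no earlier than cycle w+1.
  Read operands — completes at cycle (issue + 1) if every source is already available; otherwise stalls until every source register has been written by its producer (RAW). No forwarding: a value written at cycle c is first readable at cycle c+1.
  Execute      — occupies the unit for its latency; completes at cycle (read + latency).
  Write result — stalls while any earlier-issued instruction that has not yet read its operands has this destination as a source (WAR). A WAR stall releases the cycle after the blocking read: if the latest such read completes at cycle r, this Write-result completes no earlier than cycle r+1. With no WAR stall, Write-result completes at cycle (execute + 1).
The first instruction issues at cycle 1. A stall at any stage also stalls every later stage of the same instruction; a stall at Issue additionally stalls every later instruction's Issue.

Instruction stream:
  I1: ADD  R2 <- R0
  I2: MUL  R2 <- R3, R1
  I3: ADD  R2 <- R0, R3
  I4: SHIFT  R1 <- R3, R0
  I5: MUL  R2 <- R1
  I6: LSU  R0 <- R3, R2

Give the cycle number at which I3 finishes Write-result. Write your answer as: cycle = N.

cycle = 19

I1  is:1  ro:2  ex:4  wr:5
I2  is:6  ro:7  ex:13  wr:14  — WAW R2: wait I1 write@5
I3  is:15  ro:16  ex:18  wr:19  — WAW R2: wait I2 write@14
I4  is:16  ro:17  ex:18  wr:19
I5  is:20  ro:21  ex:27  wr:28  — WAW R2: wait I3 write@19
I6  is:21  ro:29  ex:30  wr:31  — RAW R2: wait I5 write@28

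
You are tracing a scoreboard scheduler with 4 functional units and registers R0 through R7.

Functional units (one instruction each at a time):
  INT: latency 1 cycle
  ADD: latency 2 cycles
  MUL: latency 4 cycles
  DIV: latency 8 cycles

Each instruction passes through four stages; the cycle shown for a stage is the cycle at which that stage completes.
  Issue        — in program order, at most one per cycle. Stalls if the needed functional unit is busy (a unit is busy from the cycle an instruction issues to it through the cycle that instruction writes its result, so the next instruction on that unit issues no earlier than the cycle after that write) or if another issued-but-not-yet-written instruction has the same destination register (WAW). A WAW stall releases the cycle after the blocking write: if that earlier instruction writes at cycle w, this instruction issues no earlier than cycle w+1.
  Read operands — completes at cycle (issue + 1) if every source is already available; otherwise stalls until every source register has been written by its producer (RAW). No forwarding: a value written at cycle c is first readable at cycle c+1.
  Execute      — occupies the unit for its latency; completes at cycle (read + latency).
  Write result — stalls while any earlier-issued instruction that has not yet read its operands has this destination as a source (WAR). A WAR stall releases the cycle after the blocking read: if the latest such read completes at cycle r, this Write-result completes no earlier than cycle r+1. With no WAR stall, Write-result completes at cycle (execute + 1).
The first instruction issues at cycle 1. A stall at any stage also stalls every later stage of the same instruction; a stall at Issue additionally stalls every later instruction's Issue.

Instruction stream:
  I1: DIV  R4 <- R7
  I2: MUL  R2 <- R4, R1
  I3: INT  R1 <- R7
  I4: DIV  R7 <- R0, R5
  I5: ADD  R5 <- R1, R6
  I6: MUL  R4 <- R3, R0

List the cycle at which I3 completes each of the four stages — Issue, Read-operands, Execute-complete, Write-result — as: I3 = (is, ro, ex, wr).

  I1 | 1 | 2 | 10 | 11
  I2 | 2 | 12 | 16 | 17   RAW R4: wait I1 write@11
  I3 | 3 | 4 | 5 | 13   WAR R1: wait I2 read@12
  I4 | 12 | 13 | 21 | 22   struct: DIV busy until I1 writes@11
  I5 | 13 | 14 | 16 | 17
  I6 | 18 | 19 | 23 | 24   struct: MUL busy until I2 writes@17

I3 = (3, 4, 5, 13)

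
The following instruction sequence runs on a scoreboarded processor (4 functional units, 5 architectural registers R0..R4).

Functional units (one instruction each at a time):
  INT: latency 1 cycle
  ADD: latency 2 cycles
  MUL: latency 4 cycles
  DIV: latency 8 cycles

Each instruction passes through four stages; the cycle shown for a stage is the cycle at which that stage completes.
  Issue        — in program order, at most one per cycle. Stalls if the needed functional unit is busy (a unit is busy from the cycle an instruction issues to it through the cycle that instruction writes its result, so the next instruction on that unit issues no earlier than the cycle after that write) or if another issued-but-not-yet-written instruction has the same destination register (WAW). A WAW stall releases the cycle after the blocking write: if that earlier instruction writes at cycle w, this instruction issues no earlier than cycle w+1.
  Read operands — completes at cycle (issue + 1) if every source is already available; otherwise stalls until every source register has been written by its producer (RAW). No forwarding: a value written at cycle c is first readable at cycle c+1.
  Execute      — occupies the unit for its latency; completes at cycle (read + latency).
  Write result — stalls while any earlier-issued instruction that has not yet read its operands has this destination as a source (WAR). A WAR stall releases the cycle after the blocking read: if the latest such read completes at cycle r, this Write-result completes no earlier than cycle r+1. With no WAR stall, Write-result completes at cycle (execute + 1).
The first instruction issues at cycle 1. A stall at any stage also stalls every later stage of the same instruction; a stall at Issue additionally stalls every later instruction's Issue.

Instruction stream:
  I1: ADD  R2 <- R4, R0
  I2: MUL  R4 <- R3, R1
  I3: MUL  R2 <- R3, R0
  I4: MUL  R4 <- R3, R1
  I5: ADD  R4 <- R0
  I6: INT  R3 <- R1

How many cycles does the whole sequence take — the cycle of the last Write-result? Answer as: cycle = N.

c1: I1 dispatched to ADD
c2: I1 operands ready, I2 dispatched to MUL
c3: I2 operands ready
c4: I1 complete
c5: R2←I1
c7: I2 complete
c8: R4←I2
c9: I3 dispatched to MUL
c10: I3 operands ready
c14: I3 complete
c15: R2←I3
c16: I4 dispatched to MUL
c17: I4 operands ready
c21: I4 complete
c22: R4←I4
c23: I5 dispatched to ADD
c24: I5 operands ready, I6 dispatched to INT
c25: I6 operands ready
c26: I5 complete, I6 complete
c27: R4←I5, R3←I6

cycle = 27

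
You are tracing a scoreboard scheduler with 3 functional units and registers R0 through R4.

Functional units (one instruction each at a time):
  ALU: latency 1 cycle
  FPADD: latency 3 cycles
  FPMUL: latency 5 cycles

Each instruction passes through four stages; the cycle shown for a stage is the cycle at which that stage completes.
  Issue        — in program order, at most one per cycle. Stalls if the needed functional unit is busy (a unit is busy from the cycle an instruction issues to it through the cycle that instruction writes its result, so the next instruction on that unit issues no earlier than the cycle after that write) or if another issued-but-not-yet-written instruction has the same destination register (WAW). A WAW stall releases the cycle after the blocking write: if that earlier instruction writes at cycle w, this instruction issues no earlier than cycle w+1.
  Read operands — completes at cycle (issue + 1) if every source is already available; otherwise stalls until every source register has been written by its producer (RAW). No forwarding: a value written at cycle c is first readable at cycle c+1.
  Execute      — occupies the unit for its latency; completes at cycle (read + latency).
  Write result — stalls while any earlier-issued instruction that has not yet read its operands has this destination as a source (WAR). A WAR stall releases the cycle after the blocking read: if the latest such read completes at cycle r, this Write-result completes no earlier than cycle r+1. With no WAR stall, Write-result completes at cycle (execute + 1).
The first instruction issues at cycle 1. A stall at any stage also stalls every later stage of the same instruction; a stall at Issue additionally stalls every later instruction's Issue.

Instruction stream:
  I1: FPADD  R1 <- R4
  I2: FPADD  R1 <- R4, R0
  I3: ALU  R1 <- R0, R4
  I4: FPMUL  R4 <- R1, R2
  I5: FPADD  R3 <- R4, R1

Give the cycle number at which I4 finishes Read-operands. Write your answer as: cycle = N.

cycle = 17

I1: IS=1 RO=2 EX=5 WR=6
I2: IS=7 RO=8 EX=11 WR=12  [struct: FPADD busy until I1 writes@6]
I3: IS=13 RO=14 EX=15 WR=16  [WAW R1: wait I2 write@12]
I4: IS=14 RO=17 EX=22 WR=23  [RAW R1: wait I3 write@16]
I5: IS=15 RO=24 EX=27 WR=28  [RAW R4: wait I4 write@23]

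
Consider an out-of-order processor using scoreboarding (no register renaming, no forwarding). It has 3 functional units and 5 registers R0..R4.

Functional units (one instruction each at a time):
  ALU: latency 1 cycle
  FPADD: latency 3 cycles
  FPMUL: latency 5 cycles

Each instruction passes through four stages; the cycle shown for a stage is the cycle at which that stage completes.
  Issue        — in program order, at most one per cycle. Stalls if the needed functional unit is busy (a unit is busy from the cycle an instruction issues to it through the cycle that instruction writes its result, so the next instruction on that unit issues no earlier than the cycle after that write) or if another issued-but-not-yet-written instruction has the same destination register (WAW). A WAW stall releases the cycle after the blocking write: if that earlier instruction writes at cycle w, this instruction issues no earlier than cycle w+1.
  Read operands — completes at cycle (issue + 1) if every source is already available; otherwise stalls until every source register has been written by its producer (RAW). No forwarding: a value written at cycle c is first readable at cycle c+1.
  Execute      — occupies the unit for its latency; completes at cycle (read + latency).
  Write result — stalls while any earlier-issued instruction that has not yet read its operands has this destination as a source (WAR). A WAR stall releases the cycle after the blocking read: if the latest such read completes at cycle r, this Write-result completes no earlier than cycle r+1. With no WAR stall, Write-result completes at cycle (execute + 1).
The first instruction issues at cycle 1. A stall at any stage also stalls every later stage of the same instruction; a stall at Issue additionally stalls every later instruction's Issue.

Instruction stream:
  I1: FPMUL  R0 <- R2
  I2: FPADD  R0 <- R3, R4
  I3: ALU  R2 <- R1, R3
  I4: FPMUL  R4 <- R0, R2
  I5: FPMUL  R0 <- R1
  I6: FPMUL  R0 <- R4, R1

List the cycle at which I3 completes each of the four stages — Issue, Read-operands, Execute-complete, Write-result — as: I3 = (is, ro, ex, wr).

t=1  I1 issues→FPMUL
t=2  I1 reads
t=7  I1 exec-done
t=8  I1 writes R0
t=9  I2 issues→FPADD
t=10  I2 reads, I3 issues→ALU
t=11  I3 reads, I4 issues→FPMUL
t=12  I3 exec-done
t=13  I2 exec-done, I3 writes R2
t=14  I2 writes R0
t=15  I4 reads
t=20  I4 exec-done
t=21  I4 writes R4
t=22  I5 issues→FPMUL
t=23  I5 reads
t=28  I5 exec-done
t=29  I5 writes R0
t=30  I6 issues→FPMUL
t=31  I6 reads
t=36  I6 exec-done
t=37  I6 writes R0

I3 = (10, 11, 12, 13)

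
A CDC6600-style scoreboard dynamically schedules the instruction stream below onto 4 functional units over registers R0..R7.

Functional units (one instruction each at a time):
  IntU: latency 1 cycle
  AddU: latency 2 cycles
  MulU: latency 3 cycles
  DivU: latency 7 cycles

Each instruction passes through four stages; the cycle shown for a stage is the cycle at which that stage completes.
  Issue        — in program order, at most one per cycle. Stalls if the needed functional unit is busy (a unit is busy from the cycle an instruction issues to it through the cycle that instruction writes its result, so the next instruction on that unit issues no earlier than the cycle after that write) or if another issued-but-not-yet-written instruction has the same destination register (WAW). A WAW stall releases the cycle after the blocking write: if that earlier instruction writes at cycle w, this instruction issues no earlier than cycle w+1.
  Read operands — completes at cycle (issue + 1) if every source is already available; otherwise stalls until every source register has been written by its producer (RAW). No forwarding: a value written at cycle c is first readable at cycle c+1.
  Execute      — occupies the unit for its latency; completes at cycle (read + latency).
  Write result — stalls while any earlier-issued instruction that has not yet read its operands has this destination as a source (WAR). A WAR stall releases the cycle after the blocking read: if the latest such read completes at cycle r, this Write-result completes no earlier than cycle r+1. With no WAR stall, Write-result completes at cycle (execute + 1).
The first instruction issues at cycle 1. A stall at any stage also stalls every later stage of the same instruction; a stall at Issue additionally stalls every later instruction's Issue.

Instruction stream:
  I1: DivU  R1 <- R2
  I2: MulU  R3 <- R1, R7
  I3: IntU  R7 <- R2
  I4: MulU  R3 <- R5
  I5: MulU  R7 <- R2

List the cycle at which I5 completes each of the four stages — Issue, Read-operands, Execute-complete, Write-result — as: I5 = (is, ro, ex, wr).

I5 = (22, 23, 26, 27)

I1: IS=1 RO=2 EX=9 WR=10
I2: IS=2 RO=11 EX=14 WR=15  [RAW R1: wait I1 write@10]
I3: IS=3 RO=4 EX=5 WR=12  [WAR R7: wait I2 read@11]
I4: IS=16 RO=17 EX=20 WR=21  [struct: MulU busy until I2 writes@15]
I5: IS=22 RO=23 EX=26 WR=27  [struct: MulU busy until I4 writes@21]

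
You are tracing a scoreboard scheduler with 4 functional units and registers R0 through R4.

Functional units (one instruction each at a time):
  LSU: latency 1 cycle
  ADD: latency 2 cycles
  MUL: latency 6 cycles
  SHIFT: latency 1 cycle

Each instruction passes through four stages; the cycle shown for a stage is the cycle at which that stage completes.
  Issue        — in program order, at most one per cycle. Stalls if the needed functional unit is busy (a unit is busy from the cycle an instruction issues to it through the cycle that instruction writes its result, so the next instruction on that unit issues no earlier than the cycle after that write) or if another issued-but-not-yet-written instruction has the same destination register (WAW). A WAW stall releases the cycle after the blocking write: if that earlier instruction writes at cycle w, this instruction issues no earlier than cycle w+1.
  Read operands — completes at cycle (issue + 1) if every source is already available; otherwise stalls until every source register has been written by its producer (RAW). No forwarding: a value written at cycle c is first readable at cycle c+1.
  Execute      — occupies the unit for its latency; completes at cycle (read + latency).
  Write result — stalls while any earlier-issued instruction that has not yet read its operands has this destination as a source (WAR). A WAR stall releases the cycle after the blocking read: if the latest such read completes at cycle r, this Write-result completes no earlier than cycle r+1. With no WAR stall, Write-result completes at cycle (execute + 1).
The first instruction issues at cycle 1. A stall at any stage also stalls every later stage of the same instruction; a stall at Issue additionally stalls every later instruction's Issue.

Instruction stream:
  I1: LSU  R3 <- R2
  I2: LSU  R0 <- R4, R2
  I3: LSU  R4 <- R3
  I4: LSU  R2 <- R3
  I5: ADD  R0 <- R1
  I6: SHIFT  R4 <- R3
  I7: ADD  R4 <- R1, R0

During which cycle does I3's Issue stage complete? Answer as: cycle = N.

1) issue 1, read 2, done 3, write 4
2) issue 5, read 6, done 7, write 8  <struct: LSU busy until I1 writes@4>
3) issue 9, read 10, done 11, write 12  <struct: LSU busy until I2 writes@8>
4) issue 13, read 14, done 15, write 16  <struct: LSU busy until I3 writes@12>
5) issue 14, read 15, done 17, write 18
6) issue 15, read 16, done 17, write 18
7) issue 19, read 20, done 22, write 23  <WAW R4: wait I6 write@18>

cycle = 9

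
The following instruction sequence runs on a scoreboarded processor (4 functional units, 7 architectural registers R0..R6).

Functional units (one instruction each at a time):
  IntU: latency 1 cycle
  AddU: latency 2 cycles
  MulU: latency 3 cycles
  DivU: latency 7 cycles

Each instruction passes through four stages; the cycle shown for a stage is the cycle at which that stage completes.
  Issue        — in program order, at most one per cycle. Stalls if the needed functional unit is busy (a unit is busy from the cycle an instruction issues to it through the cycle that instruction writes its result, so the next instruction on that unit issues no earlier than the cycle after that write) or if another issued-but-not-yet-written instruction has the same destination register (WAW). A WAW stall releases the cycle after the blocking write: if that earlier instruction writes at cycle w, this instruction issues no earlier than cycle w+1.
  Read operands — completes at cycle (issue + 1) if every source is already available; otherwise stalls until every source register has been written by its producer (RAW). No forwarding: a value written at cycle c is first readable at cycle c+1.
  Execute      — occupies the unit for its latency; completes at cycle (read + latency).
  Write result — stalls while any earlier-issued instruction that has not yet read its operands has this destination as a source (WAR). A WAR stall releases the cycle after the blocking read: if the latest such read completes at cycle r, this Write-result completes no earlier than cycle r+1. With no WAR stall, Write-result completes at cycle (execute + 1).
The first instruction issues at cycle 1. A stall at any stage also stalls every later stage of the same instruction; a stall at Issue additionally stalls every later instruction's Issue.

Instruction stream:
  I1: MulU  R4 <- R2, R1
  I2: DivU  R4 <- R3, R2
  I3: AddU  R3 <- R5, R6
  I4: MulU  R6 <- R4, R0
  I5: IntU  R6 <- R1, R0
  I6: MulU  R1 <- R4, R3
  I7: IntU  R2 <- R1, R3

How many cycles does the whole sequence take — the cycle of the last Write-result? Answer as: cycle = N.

cycle = 31

t=1  I1 issues→MulU
t=2  I1 reads
t=5  I1 exec-done
t=6  I1 writes R4
t=7  I2 issues→DivU
t=8  I2 reads | I3 issues→AddU
t=9  I3 reads | I4 issues→MulU
t=11  I3 exec-done
t=12  I3 writes R3
t=15  I2 exec-done
t=16  I2 writes R4
t=17  I4 reads
t=20  I4 exec-done
t=21  I4 writes R6
t=22  I5 issues→IntU
t=23  I5 reads | I6 issues→MulU
t=24  I5 exec-done | I6 reads
t=25  I5 writes R6
t=26  I7 issues→IntU
t=27  I6 exec-done
t=28  I6 writes R1
t=29  I7 reads
t=30  I7 exec-done
t=31  I7 writes R2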